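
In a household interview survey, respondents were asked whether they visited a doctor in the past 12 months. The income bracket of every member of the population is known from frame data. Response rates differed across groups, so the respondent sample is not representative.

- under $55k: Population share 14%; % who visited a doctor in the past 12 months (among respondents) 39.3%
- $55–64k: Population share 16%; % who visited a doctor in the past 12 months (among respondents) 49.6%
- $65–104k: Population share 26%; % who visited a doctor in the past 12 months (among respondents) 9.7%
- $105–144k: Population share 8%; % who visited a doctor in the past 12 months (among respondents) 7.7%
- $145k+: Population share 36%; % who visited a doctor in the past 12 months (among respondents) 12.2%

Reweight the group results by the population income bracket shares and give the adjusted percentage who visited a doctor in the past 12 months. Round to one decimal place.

Each cell contributes population-share × respondent value:
  under $55k: 0.14 × 39.3 = 5.502
  $55–64k: 0.16 × 49.6 = 7.936
  $65–104k: 0.26 × 9.7 = 2.522
  $105–144k: 0.08 × 7.7 = 0.616
  $145k+: 0.36 × 12.2 = 4.392
Post-stratified estimate = 20.968 → 21.0%.

21.0%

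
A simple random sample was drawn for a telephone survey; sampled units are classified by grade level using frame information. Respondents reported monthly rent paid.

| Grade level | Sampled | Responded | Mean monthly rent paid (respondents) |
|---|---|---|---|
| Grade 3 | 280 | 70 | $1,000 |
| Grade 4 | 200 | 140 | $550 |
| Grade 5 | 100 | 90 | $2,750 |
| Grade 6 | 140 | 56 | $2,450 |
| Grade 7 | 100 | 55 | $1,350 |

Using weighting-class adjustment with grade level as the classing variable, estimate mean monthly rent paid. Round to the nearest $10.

$1,390

Response rates by class: Grade 3 70/280 = 25%, Grade 4 140/200 = 70%, Grade 5 90/100 = 90%, Grade 6 56/140 = 40%, Grade 7 55/100 = 55%.
Each respondent's weight = sampled/responded in their class; summing within a class gives n_sampled, so:
  Grade 3: 280 × 1000 = 280,000
  Grade 4: 200 × 550 = 110,000
  Grade 5: 100 × 2750 = 275,000
  Grade 6: 140 × 2450 = 343,000
  Grade 7: 100 × 1350 = 135,000
Adjusted estimate = 1,143,000 / 820 = 1393.9 → $1,390.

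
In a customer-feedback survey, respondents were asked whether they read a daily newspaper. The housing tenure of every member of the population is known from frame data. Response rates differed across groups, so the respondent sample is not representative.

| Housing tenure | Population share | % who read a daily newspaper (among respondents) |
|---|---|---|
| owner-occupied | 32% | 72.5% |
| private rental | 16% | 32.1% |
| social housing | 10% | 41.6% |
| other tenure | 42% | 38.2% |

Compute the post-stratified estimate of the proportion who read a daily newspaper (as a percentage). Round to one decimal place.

Reweight to the known housing tenure distribution:
  owner-occupied: 0.32 × 72.5 = 23.2
  private rental: 0.16 × 32.1 = 5.136
  social housing: 0.1 × 41.6 = 4.16
  other tenure: 0.42 × 38.2 = 16.044
Post-stratified estimate = 48.54 → 48.5%.

48.5%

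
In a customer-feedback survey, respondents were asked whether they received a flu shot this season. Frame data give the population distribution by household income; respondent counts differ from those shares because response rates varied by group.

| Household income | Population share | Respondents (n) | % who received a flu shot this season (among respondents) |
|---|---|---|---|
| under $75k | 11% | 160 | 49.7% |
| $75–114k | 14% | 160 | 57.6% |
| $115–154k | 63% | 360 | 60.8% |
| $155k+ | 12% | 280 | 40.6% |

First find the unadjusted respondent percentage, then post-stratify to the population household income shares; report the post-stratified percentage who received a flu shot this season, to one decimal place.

Unadjusted (pooled respondent) estimate weights by respondent counts:
  (160/960)×49.7 + (160/960)×57.6 + (360/960)×60.8 + (280/960)×40.6 = 52.525%
Post-stratified estimate weights by population shares:
  0.11×49.7 + 0.14×57.6 + 0.63×60.8 + 0.12×40.6 = 56.707%

56.7%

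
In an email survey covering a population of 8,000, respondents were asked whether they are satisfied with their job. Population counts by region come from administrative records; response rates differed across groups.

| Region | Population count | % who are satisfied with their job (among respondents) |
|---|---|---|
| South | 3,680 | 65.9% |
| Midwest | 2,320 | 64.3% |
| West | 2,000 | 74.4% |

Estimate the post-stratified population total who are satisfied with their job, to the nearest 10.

Estimated count per cell = population count × respondent percentage:
  South: 3,680 × 65.9% = 2425.12
  Midwest: 2,320 × 64.3% = 1491.76
  West: 2,000 × 74.4% = 1488
Estimated total = 5404.88 → 5,400.

5,400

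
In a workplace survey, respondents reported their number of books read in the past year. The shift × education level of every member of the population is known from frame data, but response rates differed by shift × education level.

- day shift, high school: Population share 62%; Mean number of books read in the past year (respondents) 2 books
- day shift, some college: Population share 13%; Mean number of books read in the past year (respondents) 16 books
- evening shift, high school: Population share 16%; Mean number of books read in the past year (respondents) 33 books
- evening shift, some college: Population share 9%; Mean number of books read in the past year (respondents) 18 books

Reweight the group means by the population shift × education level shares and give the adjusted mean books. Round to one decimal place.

10.2

Each cell contributes population-share × respondent value:
  day shift, high school: 0.62 × 2 = 1.24
  day shift, some college: 0.13 × 16 = 2.08
  evening shift, high school: 0.16 × 33 = 5.28
  evening shift, some college: 0.09 × 18 = 1.62
Post-stratified estimate = 10.22 → 10.2.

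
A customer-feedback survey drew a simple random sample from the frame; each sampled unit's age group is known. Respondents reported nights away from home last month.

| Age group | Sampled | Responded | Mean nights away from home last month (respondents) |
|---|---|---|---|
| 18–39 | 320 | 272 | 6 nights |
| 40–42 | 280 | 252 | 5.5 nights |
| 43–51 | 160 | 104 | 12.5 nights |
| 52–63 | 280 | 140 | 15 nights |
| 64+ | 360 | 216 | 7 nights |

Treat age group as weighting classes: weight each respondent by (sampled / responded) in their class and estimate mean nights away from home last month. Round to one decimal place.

Response rates by class: 18–39 272/320 = 85%, 40–42 252/280 = 90%, 43–51 104/160 = 65%, 52–63 140/280 = 50%, 64+ 216/360 = 60%.
Weighting each respondent by the inverse class response rate inflates each class back to its sampled size, so the class weight is n_sampled:
  18–39: 320 × 6 = 1920
  40–42: 280 × 5.5 = 1540
  43–51: 160 × 12.5 = 2000
  52–63: 280 × 15 = 4200
  64+: 360 × 7 = 2520
Adjusted estimate = 12,180 / 1,400 = 8.7 → 8.7.

8.7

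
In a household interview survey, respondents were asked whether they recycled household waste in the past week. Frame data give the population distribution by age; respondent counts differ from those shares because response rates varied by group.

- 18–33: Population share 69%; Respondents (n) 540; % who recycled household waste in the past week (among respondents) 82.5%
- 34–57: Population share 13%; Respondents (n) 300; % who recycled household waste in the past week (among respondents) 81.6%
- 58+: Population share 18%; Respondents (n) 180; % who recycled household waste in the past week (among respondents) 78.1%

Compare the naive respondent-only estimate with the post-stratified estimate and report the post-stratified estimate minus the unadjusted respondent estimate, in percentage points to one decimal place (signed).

Without adjustment, the pooled respondent share is:
  (540/1020)×82.5 + (300/1020)×81.6 + (180/1020)×78.1 = 81.4588%
Post-stratifying to population shares instead:
  0.69×82.5 + 0.13×81.6 + 0.18×78.1 = 81.591%
Difference = 81.591 − 81.4588 = 0.1322 pp.

+0.1 percentage points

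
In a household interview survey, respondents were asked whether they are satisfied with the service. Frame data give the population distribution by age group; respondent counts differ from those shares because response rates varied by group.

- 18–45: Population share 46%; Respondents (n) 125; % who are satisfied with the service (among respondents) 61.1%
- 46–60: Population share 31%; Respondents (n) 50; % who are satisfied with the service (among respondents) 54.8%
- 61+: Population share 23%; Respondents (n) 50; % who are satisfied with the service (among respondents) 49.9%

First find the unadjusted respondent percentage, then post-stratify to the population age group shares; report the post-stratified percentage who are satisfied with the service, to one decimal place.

56.6%

Without adjustment, the pooled respondent share is:
  (125/225)×61.1 + (50/225)×54.8 + (50/225)×49.9 = 57.2111%
Reweighting by population age group shares:
  0.46×61.1 + 0.31×54.8 + 0.23×49.9 = 56.571%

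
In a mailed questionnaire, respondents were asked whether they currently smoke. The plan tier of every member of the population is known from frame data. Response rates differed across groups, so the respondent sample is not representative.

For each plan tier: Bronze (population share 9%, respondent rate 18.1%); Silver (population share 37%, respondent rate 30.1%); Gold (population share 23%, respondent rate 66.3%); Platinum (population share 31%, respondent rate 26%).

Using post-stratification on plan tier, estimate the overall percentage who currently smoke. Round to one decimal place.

Reweight to the known plan tier distribution:
  Bronze: 0.09 × 18.1 = 1.629
  Silver: 0.37 × 30.1 = 11.137
  Gold: 0.23 × 66.3 = 15.249
  Platinum: 0.31 × 26 = 8.06
Post-stratified estimate = 36.075 → 36.1%.

36.1%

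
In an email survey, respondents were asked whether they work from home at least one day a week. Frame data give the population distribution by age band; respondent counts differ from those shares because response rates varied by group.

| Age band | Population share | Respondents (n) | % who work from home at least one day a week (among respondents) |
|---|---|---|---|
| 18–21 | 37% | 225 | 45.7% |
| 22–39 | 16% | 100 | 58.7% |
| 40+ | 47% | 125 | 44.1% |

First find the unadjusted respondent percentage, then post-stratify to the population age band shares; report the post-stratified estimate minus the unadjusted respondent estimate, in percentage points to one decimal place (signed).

Without adjustment, the pooled respondent share is:
  (225/450)×45.7 + (100/450)×58.7 + (125/450)×44.1 = 48.1444%
Post-stratifying to population shares instead:
  0.37×45.7 + 0.16×58.7 + 0.47×44.1 = 47.028%
Difference = 47.028 − 48.1444 = -1.1164 pp.

-1.1 percentage points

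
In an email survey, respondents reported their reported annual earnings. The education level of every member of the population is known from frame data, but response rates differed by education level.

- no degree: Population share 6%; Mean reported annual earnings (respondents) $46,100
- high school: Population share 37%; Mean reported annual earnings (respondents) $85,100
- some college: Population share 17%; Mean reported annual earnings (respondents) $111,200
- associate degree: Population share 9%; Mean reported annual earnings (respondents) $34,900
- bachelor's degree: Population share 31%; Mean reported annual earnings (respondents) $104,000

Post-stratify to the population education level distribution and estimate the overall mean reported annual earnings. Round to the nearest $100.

$88,500

Reweight to the known education level distribution:
  no degree: 0.06 × 46,100 = 2766
  high school: 0.37 × 85,100 = 31,487
  some college: 0.17 × 111,200 = 18,904
  associate degree: 0.09 × 34,900 = 3141
  bachelor's degree: 0.31 × 104,000 = 32,240
Post-stratified estimate = 88,538 → $88,500.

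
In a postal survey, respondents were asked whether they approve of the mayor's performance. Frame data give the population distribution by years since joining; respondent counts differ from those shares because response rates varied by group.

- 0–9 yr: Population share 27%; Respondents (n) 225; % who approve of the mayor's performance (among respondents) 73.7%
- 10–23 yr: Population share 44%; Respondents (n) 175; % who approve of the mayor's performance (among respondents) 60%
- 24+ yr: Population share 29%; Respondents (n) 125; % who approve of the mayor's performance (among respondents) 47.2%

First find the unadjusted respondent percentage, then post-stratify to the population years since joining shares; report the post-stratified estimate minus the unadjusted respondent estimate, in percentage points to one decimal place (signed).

-2.8 percentage points

Unadjusted (pooled respondent) estimate weights by respondent counts:
  (225/525)×73.7 + (175/525)×60 + (125/525)×47.2 = 62.8238%
Post-stratifying to population shares instead:
  0.27×73.7 + 0.44×60 + 0.29×47.2 = 59.987%
Difference = 59.987 − 62.8238 = -2.8368 pp.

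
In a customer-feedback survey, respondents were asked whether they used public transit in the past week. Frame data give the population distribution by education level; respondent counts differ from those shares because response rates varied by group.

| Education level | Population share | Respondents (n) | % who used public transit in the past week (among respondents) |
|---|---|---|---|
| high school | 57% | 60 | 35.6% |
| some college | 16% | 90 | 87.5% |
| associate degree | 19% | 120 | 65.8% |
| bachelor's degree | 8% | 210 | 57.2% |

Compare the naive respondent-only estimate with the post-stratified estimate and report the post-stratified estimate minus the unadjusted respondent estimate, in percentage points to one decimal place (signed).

Naive respondent-only estimate (weights = respondent counts):
  (60/480)×35.6 + (90/480)×87.5 + (120/480)×65.8 + (210/480)×57.2 = 62.3312%
Reweighting by population education level shares:
  0.57×35.6 + 0.16×87.5 + 0.19×65.8 + 0.08×57.2 = 51.37%
Difference = 51.37 − 62.3312 = -10.9612 pp.

-11.0 percentage points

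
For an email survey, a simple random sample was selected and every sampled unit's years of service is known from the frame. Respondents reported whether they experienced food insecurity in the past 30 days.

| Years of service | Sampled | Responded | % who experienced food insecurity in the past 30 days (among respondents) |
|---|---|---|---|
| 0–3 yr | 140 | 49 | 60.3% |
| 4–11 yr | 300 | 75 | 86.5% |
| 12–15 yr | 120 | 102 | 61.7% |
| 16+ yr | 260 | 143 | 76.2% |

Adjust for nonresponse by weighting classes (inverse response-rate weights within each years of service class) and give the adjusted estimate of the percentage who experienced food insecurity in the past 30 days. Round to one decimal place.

Class response rates: 0–3 yr 49/140 = 35%, 4–11 yr 75/300 = 25%, 12–15 yr 102/120 = 85%, 16+ yr 143/260 = 55%.
Weighting each respondent by the inverse class response rate inflates each class back to its sampled size, so the class weight is n_sampled:
  0–3 yr: 140 × 60.3 = 8442
  4–11 yr: 300 × 86.5 = 25,950
  12–15 yr: 120 × 61.7 = 7404
  16+ yr: 260 × 76.2 = 19,812
Adjusted estimate = 61,608 / 820 = 75.1317 → 75.1%.

75.1%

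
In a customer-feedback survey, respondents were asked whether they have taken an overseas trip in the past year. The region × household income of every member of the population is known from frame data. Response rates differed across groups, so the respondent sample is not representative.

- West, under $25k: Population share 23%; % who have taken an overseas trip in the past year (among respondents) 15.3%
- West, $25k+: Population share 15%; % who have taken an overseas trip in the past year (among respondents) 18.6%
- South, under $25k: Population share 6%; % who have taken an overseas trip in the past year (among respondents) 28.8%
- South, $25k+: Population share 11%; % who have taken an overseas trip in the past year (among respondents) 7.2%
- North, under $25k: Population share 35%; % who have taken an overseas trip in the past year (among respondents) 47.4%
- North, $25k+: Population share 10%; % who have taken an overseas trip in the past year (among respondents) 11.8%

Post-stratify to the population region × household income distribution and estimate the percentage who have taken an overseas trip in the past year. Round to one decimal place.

26.6%

Each cell contributes population-share × respondent value:
  West, under $25k: 0.23 × 15.3 = 3.519
  West, $25k+: 0.15 × 18.6 = 2.79
  South, under $25k: 0.06 × 28.8 = 1.728
  South, $25k+: 0.11 × 7.2 = 0.792
  North, under $25k: 0.35 × 47.4 = 16.59
  North, $25k+: 0.1 × 11.8 = 1.18
Post-stratified estimate = 26.599 → 26.6%.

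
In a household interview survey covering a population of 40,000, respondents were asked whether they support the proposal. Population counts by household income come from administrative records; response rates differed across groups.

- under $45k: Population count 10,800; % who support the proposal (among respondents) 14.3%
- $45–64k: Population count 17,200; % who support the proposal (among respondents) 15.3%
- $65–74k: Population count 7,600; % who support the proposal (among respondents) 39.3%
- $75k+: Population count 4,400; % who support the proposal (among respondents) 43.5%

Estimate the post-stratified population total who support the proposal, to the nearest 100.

9,100

Apply each group's respondent rate to its population count:
  under $45k: 10,800 × 14.3% = 1544.4
  $45–64k: 17,200 × 15.3% = 2631.6
  $65–74k: 7,600 × 39.3% = 2986.8
  $75k+: 4,400 × 43.5% = 1914
Estimated total = 9076.8 → 9,100.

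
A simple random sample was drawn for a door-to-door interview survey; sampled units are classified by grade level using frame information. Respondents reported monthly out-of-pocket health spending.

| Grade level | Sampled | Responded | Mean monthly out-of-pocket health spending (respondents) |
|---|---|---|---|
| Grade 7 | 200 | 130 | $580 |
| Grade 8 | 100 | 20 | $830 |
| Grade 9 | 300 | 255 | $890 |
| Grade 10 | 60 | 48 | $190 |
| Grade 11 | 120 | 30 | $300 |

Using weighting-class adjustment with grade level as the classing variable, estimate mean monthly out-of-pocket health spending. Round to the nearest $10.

Class response rates: Grade 7 130/200 = 65%, Grade 8 20/100 = 20%, Grade 9 255/300 = 85%, Grade 10 48/60 = 80%, Grade 11 30/120 = 25%.
With weight = n_sampled/n_responded per class, the weighted class total is n_sampled:
  Grade 7: 200 × 580 = 116,000
  Grade 8: 100 × 830 = 83,000
  Grade 9: 300 × 890 = 267,000
  Grade 10: 60 × 190 = 11,400
  Grade 11: 120 × 300 = 36,000
Adjusted estimate = 513,400 / 780 = 658.205 → $660.

$660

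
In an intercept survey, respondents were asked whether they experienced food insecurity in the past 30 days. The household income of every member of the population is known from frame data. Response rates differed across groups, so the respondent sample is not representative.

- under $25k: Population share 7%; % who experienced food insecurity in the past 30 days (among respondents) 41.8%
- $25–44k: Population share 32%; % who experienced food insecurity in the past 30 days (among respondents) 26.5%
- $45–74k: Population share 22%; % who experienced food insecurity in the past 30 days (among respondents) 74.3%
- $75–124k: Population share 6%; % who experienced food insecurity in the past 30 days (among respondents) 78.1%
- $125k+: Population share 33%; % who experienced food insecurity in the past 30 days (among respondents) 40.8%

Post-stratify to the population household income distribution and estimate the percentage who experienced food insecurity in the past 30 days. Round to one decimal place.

45.9%

Each cell contributes population-share × respondent value:
  under $25k: 0.07 × 41.8 = 2.926
  $25–44k: 0.32 × 26.5 = 8.48
  $45–74k: 0.22 × 74.3 = 16.346
  $75–124k: 0.06 × 78.1 = 4.686
  $125k+: 0.33 × 40.8 = 13.464
Post-stratified estimate = 45.902 → 45.9%.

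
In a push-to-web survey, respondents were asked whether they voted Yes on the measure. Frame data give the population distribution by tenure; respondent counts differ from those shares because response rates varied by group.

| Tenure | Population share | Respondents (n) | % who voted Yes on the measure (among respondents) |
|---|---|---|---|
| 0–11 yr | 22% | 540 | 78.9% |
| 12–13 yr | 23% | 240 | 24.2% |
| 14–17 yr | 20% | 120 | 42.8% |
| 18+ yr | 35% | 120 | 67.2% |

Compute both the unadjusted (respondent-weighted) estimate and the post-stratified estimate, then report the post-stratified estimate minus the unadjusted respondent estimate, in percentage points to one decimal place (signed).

Naive respondent-only estimate (weights = respondent counts):
  (540/1020)×78.9 + (240/1020)×24.2 + (120/1020)×42.8 + (120/1020)×67.2 = 60.4059%
Reweighting by population tenure shares:
  0.22×78.9 + 0.23×24.2 + 0.2×42.8 + 0.35×67.2 = 55.004%
Difference = 55.004 − 60.4059 = -5.4019 pp.

-5.4 percentage points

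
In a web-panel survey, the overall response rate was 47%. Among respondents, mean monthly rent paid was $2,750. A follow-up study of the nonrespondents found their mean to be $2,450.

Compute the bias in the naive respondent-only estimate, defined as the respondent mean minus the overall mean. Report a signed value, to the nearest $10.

Nonresponse fraction = 1 − 0.47 = 0.53.
Bias = (nonresponse fraction) × (respondent mean − nonrespondent mean)
     = 0.53 × (2750 − 2450) = 0.53 × 300 = 159.

+$160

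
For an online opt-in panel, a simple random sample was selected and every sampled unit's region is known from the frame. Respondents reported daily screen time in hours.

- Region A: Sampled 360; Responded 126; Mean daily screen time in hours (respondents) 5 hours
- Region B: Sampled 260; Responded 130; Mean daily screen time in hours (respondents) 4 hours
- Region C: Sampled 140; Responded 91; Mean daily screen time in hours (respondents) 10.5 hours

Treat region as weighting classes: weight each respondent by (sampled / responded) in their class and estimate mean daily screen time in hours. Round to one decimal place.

5.7

Class response rates: Region A 126/360 = 35%, Region B 130/260 = 50%, Region C 91/140 = 65%.
Inverse-response-rate weighting restores each class to its sampled count, so class totals weight by n_sampled:
  Region A: 360 × 5 = 1800
  Region B: 260 × 4 = 1040
  Region C: 140 × 10.5 = 1470
Adjusted estimate = 4310 / 760 = 5.67105 → 5.7.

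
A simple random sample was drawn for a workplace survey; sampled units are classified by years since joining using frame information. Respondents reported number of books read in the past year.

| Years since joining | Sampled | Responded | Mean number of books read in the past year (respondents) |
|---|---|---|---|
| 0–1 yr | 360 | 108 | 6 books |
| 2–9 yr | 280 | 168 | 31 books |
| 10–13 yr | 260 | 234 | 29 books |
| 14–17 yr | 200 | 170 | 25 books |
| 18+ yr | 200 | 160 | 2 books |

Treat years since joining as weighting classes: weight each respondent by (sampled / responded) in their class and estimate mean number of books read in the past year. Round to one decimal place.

18.3

Class response rates: 0–1 yr 108/360 = 30%, 2–9 yr 168/280 = 60%, 10–13 yr 234/260 = 90%, 14–17 yr 170/200 = 85%, 18+ yr 160/200 = 80%.
Each respondent's weight = sampled/responded in their class; summing within a class gives n_sampled, so:
  0–1 yr: 360 × 6 = 2160
  2–9 yr: 280 × 31 = 8680
  10–13 yr: 260 × 29 = 7540
  14–17 yr: 200 × 25 = 5000
  18+ yr: 200 × 2 = 400
Adjusted estimate = 23,780 / 1,300 = 18.2923 → 18.3.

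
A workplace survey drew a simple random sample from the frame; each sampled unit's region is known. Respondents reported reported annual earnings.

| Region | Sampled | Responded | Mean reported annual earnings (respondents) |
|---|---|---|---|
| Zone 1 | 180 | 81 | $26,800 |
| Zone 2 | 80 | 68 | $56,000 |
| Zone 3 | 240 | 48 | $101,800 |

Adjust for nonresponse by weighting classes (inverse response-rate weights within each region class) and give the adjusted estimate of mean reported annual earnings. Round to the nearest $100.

Response rates by class: Zone 1 81/180 = 45%, Zone 2 68/80 = 85%, Zone 3 48/240 = 20%.
Inverse-response-rate weighting restores each class to its sampled count, so class totals weight by n_sampled:
  Zone 1: 180 × 26,800 = 4,824,000
  Zone 2: 80 × 56,000 = 4,480,000
  Zone 3: 240 × 101,800 = 24,432,000
Adjusted estimate = 33,736,000 / 500 = 67,472 → $67,500.

$67,500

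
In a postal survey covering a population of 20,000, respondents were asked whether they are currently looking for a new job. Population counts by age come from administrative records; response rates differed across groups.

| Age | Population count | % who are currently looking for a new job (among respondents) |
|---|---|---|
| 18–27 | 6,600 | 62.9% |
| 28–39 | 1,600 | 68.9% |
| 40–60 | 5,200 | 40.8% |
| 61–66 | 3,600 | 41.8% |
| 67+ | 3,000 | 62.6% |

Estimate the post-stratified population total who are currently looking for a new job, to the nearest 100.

10,800

Each cell contributes its population count × the respondent rate:
  18–27: 6,600 × 62.9% = 4151.4
  28–39: 1,600 × 68.9% = 1102.4
  40–60: 5,200 × 40.8% = 2121.6
  61–66: 3,600 × 41.8% = 1504.8
  67+: 3,000 × 62.6% = 1878
Estimated total = 10758.2 → 10,800.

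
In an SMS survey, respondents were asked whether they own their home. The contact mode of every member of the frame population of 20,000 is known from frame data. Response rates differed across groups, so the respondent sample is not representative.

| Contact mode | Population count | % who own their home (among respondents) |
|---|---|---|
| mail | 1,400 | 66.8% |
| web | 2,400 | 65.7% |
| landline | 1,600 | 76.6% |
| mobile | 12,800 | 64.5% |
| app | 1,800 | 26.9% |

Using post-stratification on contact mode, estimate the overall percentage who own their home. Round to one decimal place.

62.4%

Post-stratification weights by population share, not respondent share:
  mail: (1,400/20,000) × 66.8 = 4.676
  web: (2,400/20,000) × 65.7 = 7.884
  landline: (1,600/20,000) × 76.6 = 6.128
  mobile: (12,800/20,000) × 64.5 = 41.28
  app: (1,800/20,000) × 26.9 = 2.421
Post-stratified estimate = 62.389 → 62.4%.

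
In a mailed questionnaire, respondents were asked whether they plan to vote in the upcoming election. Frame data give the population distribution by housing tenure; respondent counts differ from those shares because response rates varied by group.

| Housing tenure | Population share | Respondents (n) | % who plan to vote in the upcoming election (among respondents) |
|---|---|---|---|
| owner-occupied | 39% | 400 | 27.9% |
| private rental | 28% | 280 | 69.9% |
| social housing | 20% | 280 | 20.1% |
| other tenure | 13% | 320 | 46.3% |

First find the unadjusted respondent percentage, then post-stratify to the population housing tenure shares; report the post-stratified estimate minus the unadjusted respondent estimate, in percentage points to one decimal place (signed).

Unadjusted (pooled respondent) estimate weights by respondent counts:
  (400/1280)×27.9 + (280/1280)×69.9 + (280/1280)×20.1 + (320/1280)×46.3 = 39.9813%
Post-stratifying to population shares instead:
  0.39×27.9 + 0.28×69.9 + 0.2×20.1 + 0.13×46.3 = 40.492%
Difference = 40.492 − 39.9813 = 0.5108 pp.

+0.5 percentage points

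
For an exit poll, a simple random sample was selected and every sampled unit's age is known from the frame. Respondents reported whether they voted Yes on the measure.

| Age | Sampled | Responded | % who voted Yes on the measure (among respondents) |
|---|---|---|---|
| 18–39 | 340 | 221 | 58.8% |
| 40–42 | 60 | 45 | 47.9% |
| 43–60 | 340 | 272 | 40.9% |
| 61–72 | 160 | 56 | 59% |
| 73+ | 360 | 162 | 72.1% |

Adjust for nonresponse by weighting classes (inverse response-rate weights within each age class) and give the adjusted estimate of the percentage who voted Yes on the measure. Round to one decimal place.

57.3%

Response rates by class: 18–39 221/340 = 65%, 40–42 45/60 = 75%, 43–60 272/340 = 80%, 61–72 56/160 = 35%, 73+ 162/360 = 45%.
Inverse-response-rate weighting restores each class to its sampled count, so class totals weight by n_sampled:
  18–39: 340 × 58.8 = 19,992
  40–42: 60 × 47.9 = 2874
  43–60: 340 × 40.9 = 13,906
  61–72: 160 × 59 = 9440
  73+: 360 × 72.1 = 25956
Adjusted estimate = 72,168 / 1,260 = 57.2762 → 57.3%.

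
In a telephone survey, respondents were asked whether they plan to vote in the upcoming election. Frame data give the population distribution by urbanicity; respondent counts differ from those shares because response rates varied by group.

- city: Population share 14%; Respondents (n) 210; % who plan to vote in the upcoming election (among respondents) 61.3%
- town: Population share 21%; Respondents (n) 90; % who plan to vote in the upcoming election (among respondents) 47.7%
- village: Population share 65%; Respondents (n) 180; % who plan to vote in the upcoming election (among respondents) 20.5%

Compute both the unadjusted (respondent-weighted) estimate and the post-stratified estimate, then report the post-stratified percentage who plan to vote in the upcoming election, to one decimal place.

Unadjusted (pooled respondent) estimate weights by respondent counts:
  (210/480)×61.3 + (90/480)×47.7 + (180/480)×20.5 = 43.45%
Reweighting by population urbanicity shares:
  0.14×61.3 + 0.21×47.7 + 0.65×20.5 = 31.924%

31.9%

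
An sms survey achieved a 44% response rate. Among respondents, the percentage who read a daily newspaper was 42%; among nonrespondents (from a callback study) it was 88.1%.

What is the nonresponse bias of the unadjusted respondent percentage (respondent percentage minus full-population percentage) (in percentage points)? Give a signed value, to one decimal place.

-25.8 percentage points

Nonresponse fraction = 1 − 0.44 = 0.56.
Bias = (nonresponse fraction) × (respondent percentage − nonrespondent percentage)
     = 0.56 × (42 − 88.1) = 0.56 × -46.1 = -25.816.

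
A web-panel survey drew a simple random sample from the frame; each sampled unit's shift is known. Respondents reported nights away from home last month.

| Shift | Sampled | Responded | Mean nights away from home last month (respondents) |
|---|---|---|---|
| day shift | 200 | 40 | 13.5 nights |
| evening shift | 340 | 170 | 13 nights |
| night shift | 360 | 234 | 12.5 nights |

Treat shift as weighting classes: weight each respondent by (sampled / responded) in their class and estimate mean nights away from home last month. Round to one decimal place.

12.9

Class response rates: day shift 40/200 = 20%, evening shift 170/340 = 50%, night shift 234/360 = 65%.
With weight = n_sampled/n_responded per class, the weighted class total is n_sampled:
  day shift: 200 × 13.5 = 2700
  evening shift: 340 × 13 = 4420
  night shift: 360 × 12.5 = 4500
Adjusted estimate = 11,620 / 900 = 12.9111 → 12.9.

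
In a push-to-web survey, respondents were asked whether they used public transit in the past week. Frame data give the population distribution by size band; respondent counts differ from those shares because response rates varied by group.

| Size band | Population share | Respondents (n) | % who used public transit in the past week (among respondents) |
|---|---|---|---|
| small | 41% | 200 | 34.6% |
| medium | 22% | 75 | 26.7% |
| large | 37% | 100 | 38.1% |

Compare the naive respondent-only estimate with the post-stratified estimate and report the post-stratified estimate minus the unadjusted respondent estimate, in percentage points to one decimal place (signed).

Without adjustment, the pooled respondent share is:
  (200/375)×34.6 + (75/375)×26.7 + (100/375)×38.1 = 33.9533%
Post-stratified estimate weights by population shares:
  0.41×34.6 + 0.22×26.7 + 0.37×38.1 = 34.157%
Difference = 34.157 − 33.9533 = 0.2037 pp.

+0.2 percentage points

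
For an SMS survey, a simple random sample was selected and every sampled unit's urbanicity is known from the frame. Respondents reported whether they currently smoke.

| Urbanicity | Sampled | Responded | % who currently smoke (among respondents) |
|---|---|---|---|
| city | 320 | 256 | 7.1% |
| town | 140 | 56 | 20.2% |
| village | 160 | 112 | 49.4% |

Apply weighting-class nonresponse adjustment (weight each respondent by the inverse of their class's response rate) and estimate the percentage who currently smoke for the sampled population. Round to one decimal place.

Response rates by class: city 256/320 = 80%, town 56/140 = 40%, village 112/160 = 70%.
Each respondent's weight = sampled/responded in their class; summing within a class gives n_sampled, so:
  city: 320 × 7.1 = 2272
  town: 140 × 20.2 = 2828
  village: 160 × 49.4 = 7904
Adjusted estimate = 13,004 / 620 = 20.9742 → 21.0%.

21.0%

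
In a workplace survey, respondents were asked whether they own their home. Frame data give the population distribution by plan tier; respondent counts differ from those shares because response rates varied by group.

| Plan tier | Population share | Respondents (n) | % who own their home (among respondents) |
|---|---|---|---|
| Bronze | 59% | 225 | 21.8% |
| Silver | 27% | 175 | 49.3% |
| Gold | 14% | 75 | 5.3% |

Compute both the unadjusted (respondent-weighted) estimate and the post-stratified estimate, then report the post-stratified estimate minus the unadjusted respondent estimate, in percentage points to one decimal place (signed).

-2.4 percentage points

Unadjusted (pooled respondent) estimate weights by respondent counts:
  (225/475)×21.8 + (175/475)×49.3 + (75/475)×5.3 = 29.3263%
Post-stratifying to population shares instead:
  0.59×21.8 + 0.27×49.3 + 0.14×5.3 = 26.915%
Difference = 26.915 − 29.3263 = -2.4113 pp.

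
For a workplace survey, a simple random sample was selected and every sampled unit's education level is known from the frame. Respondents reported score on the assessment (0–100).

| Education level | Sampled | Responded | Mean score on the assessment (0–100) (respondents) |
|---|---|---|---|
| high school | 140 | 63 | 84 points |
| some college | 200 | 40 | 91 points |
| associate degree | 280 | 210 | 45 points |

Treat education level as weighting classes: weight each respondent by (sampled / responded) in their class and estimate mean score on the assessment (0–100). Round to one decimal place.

68.6

Class response rates: high school 63/140 = 45%, some college 40/200 = 20%, associate degree 210/280 = 75%.
With weight = n_sampled/n_responded per class, the weighted class total is n_sampled:
  high school: 140 × 84 = 11,760
  some college: 200 × 91 = 18,200
  associate degree: 280 × 45 = 12,600
Adjusted estimate = 42,560 / 620 = 68.6452 → 68.6.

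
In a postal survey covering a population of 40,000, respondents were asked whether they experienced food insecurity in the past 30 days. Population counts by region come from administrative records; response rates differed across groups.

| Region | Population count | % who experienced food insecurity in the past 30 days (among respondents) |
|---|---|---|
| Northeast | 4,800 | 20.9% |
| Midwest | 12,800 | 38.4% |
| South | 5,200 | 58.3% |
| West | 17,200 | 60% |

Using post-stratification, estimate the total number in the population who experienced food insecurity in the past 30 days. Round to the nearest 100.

19,300

Estimated count per cell = population count × respondent percentage:
  Northeast: 4,800 × 20.9% = 1003.2
  Midwest: 12,800 × 38.4% = 4915.2
  South: 5,200 × 58.3% = 3031.6
  West: 17,200 × 60% = 10,320
Estimated total = 19,270 → 19,300.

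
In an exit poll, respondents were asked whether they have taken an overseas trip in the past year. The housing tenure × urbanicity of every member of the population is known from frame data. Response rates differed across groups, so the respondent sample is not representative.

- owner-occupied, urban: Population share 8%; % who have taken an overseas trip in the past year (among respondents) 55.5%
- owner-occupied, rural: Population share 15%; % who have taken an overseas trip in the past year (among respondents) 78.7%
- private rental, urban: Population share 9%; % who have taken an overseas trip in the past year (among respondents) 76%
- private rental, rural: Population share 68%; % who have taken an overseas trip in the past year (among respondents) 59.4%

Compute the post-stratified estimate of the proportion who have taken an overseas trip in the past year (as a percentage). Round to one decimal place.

63.5%

Post-stratification weights by population share, not respondent share:
  owner-occupied, urban: 0.08 × 55.5 = 4.44
  owner-occupied, rural: 0.15 × 78.7 = 11.805
  private rental, urban: 0.09 × 76 = 6.84
  private rental, rural: 0.68 × 59.4 = 40.392
Post-stratified estimate = 63.477 → 63.5%.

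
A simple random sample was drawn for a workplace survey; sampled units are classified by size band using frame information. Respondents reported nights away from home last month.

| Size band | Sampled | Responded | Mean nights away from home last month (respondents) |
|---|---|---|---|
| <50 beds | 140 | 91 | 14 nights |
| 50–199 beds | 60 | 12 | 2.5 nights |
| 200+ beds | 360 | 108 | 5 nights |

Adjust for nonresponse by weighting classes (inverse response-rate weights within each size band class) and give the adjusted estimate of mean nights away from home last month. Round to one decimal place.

7.0

Class response rates: <50 beds 91/140 = 65%, 50–199 beds 12/60 = 20%, 200+ beds 108/360 = 30%.
Inverse-response-rate weighting restores each class to its sampled count, so class totals weight by n_sampled:
  <50 beds: 140 × 14 = 1960
  50–199 beds: 60 × 2.5 = 150
  200+ beds: 360 × 5 = 1800
Adjusted estimate = 3910 / 560 = 6.98214 → 7.0.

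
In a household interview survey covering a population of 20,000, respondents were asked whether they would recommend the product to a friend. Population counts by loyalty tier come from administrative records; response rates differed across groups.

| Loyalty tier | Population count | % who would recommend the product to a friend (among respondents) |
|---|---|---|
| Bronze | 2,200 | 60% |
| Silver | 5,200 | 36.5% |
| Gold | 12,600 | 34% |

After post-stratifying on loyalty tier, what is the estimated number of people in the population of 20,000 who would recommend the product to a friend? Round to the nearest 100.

Apply each group's respondent rate to its population count:
  Bronze: 2,200 × 60% = 1320
  Silver: 5,200 × 36.5% = 1898
  Gold: 12,600 × 34% = 4284
Estimated total = 7502 → 7,500.

7,500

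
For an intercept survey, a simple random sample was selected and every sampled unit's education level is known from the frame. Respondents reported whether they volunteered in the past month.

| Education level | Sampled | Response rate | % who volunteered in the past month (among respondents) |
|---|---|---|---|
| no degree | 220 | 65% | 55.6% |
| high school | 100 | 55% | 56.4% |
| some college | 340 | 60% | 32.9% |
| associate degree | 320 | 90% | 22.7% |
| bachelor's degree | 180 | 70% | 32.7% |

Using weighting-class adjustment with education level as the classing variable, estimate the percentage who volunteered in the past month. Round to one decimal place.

36.4%

Weighting each respondent by the inverse class response rate inflates each class back to its sampled size, so the class weight is n_sampled:
  no degree: 220 × 55.6 = 12,232
  high school: 100 × 56.4 = 5640
  some college: 340 × 32.9 = 11,186
  associate degree: 320 × 22.7 = 7264
  bachelor's degree: 180 × 32.7 = 5886
Adjusted estimate = 42,208 / 1,160 = 36.3862 → 36.4%.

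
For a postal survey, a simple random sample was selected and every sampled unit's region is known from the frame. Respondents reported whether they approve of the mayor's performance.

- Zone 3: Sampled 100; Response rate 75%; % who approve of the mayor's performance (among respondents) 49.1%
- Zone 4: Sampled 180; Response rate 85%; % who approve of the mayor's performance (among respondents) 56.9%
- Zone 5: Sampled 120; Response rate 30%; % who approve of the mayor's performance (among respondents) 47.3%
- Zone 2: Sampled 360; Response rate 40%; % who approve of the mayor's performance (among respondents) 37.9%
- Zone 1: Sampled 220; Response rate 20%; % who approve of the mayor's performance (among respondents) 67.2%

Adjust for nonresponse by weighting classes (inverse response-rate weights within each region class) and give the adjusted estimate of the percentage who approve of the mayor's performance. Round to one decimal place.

Each respondent's weight = sampled/responded in their class; summing within a class gives n_sampled, so:
  Zone 3: 100 × 49.1 = 4910
  Zone 4: 180 × 56.9 = 10,242
  Zone 5: 120 × 47.3 = 5676
  Zone 2: 360 × 37.9 = 13,644
  Zone 1: 220 × 67.2 = 14,784
Adjusted estimate = 49,256 / 980 = 50.2612 → 50.3%.

50.3%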